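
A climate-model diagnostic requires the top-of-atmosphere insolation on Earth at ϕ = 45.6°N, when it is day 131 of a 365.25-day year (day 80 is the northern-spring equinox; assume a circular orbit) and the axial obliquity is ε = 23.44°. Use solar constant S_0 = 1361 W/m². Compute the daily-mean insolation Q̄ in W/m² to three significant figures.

Solar longitude: L_s = 360° × (131 − 80)/365.25 = 50.267°.
sin δ = sin 23.44° × sin 50.267° = 0.30591, so δ = +17.813°.
cos h₀ = −tan(+45.6°) tan(+17.813°) = -0.3281, h₀ = 1.9051 rad.
Bracket: h₀ sin ϕ sin δ + cos ϕ cos δ sin h₀ = 1.9051×0.71447×0.30591 + 0.69966×0.95206×0.94464 = 0.416385 + 0.629242 = 1.045627.
Q̄ = (S_0/π) × [bracket] = (1361/π) × 1.045627 = 453.0 W/m².

Q̄ ≈ 453 W/m²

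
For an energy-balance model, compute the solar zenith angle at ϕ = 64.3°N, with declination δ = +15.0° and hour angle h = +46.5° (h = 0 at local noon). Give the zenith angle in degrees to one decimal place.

cos θ_z = sin ϕ sin δ + cos ϕ cos δ cos h = 0.233216 + 0.288340 = 0.521556.
θ_z = arccos(0.521556) = 58.6°.

θ_z = 58.6°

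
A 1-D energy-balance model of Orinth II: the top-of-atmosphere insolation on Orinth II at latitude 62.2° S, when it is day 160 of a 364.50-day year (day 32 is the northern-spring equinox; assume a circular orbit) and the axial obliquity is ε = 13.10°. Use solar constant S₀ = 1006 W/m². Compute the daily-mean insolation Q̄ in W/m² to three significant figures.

Q̄ ≈ 74.9 W/m²

Solar longitude: λ_s = 360° × (160 − 32)/364.50 = 126.420°.
sin δ = sin 13.10° × sin 126.420° = 0.18238, so δ = +10.509°.
cos H₀ = −tan(-62.2°) tan(+10.509°) = 0.3518, H₀ = 1.2113 rad.
Bracket: H₀ sin φ sin δ + cos φ cos δ sin H₀ = 1.2113×-0.88458×0.18238 + 0.46639×0.98323×0.93607 = -0.195419 + 0.429252 = 0.233833.
Q̄ = (S₀/π) × [bracket] = (1006/π) × 0.233833 = 74.88 W/m².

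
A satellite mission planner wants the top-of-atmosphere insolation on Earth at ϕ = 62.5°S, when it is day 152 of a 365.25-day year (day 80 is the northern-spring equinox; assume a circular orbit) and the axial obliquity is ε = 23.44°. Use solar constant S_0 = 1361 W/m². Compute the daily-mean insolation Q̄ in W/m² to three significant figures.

Solar longitude: L_s = 360° × (152 − 80)/365.25 = 70.965°.
sin δ = sin 23.44° × sin 70.965° = 0.37604, so δ = +22.088°.
cos h₀ = −tan(-62.5°) tan(+22.088°) = 0.7796, h₀ = 0.6768 rad.
Bracket: h₀ sin ϕ sin δ + cos ϕ cos δ sin h₀ = 0.6768×-0.88701×0.37604 + 0.46175×0.92660×0.62630 = -0.225747 + 0.267967 = 0.042220.
Q̄ = (S_0/π) × [bracket] = (1361/π) × 0.042220 = 18.29 W/m².

Q̄ ≈ 18.3 W/m²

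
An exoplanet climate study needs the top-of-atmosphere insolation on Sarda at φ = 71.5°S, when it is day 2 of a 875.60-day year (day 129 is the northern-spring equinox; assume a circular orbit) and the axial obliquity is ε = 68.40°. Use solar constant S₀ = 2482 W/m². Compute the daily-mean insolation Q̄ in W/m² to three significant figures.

Solar longitude: λ_s = 360° × (2 − 129)/875.60 = -52.216°, i.e. -52.216° + 360° = 307.784°.
sin δ = sin 68.40° × sin 307.784° = -0.73482, so δ = -47.292°.
cos H₀ = −tan(-71.5°) tan(-47.292°) = -3.2379 ≤ −1 ⇒ polar day, H₀ = π.
Bracket: H₀ sin φ sin δ + cos φ cos δ sin H₀ = 3.1416×-0.94832×-0.73482 + 0.31730×0.67826×0.00000 = 2.189207 + 0.000000 = 2.189207.
Q̄ = (S₀/π) × [bracket] = (2482/π) × 2.189207 = 1730 W/m².

Q̄ ≈ 1.73e+03 W/m²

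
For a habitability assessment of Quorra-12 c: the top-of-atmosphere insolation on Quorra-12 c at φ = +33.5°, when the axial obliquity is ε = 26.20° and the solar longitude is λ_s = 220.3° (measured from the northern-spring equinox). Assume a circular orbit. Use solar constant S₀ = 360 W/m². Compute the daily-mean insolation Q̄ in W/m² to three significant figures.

Q̄ ≈ 65.0 W/m²

Solar declination: sin δ = sin ε · sin λ_s = sin 26.20° × sin 220.3° = -0.28556, so δ = -16.592°.
cos H₀ = −tan(+33.5°) tan(-16.592°) = 0.1972, H₀ = 1.3723 rad.
Bracket: H₀ sin φ sin δ + cos φ cos δ sin H₀ = 1.3723×0.55194×-0.28556 + 0.83389×0.95836×0.98036 = -0.216291 + 0.783471 = 0.567180.
Q̄ = (S₀/π) × [bracket] = (360/π) × 0.567180 = 64.99 W/m².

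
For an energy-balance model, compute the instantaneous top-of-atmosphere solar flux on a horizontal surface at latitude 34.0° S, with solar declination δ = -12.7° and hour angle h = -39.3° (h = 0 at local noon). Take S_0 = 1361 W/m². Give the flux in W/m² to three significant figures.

cos θ_z = sin ϕ sin δ + cos ϕ cos δ cos h = 0.122936 + 0.625847 = 0.748783.
Flux = S_0 · cos θ_z = 1361 × 0.748783 = 1019 W/m².

1.02e+03 W/m²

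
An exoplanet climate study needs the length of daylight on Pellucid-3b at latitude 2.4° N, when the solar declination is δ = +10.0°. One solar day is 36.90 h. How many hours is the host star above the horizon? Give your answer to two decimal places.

cos H₀ = −tan φ · tan δ = −tan(+2.4°) × tan(+10.000°) = -0.0074, so H₀ = 1.5782 rad = 90.42°.
Daylight = 2H₀/(2π) × 36.90 h = (1.5782/π) × 36.90 = 18.54 h.

18.54 h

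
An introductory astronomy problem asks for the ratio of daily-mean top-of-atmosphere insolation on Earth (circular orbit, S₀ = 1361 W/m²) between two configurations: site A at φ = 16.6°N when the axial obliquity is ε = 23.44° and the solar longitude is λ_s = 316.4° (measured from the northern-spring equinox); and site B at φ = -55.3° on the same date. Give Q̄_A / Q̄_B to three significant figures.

— Configuration A (φ=+16.6°):
Solar declination: sin δ = sin ε · sin λ_s = sin 23.44° × sin 316.4° = -0.27432, so δ = -15.922°.
cos H₀ = −tan(+16.6°) tan(-15.922°) = 0.0850, H₀ = 1.4857 rad.
Bracket: H₀ sin φ sin δ + cos φ cos δ sin H₀ = 1.4857×0.28569×-0.27432 + 0.95832×0.96164×0.99638 = -0.116435 + 0.918223 = 0.801788.
Q̄ = (S₀/π) × [bracket] = (1361/π) × 0.801788 = 347.35 W/m².
— Configuration B (φ=-55.3°):
cos H₀ = −tan(-55.3°) tan(-15.922°) = -0.4120, H₀ = 1.9954 rad.
Bracket: H₀ sin φ sin δ + cos φ cos δ sin H₀ = 1.9954×-0.82214×-0.27432 + 0.56928×0.96164×0.91119 = 0.450021 + 0.498824 = 0.948845.
Q̄ = (S₀/π) × [bracket] = (1361/π) × 0.948845 = 411.06 W/m².
Ratio Q̄_A / Q̄_B = 347.35 / 411.06 = 0.8450.

Q̄_A / Q̄_B ≈ 0.845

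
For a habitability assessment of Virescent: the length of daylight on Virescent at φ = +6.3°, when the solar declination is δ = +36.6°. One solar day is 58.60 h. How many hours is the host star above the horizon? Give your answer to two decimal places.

cos H₀ = −tan φ · tan δ = −tan(+6.3°) × tan(+36.600°) = -0.0820, so H₀ = 1.6529 rad = 94.70°.
Daylight = 2H₀/(2π) × 58.60 h = (1.6529/π) × 58.60 = 30.83 h.

30.83 h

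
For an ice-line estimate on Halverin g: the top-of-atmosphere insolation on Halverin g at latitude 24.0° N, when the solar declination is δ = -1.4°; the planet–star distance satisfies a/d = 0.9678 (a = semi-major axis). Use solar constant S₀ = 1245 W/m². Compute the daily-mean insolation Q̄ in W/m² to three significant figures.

Q̄ ≈ 333 W/m²

cos H₀ = −tan(+24.0°) tan(-1.400°) = 0.0109, H₀ = 1.5599 rad.
Bracket: H₀ sin φ sin δ + cos φ cos δ sin H₀ = 1.5599×0.40674×-0.02443 + 0.91355×0.99970×0.99994 = -0.015500 + 0.913221 = 0.897721.
Inverse-square distance factor (a/d)² = 0.9678² = 0.936637.
Q̄ = (S₀/π) × 0.936637 × [bracket] = (1245/π) × 0.936637 × 0.897721 = 333.2 W/m².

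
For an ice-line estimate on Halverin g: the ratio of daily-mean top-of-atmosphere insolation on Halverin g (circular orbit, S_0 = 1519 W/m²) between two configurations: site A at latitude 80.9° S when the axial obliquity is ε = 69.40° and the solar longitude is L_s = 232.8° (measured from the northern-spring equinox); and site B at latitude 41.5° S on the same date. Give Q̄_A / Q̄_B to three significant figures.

— Configuration A (ϕ=-80.9°):
Solar declination: sin δ = sin ε · sin L_s = sin 69.40° × sin 232.8° = -0.74560, so δ = -48.211°.
cos h₀ = −tan(-80.9°) tan(-48.211°) = -6.9853 ≤ −1 ⇒ polar day, h₀ = π.
Bracket: h₀ sin ϕ sin δ + cos ϕ cos δ sin h₀ = 3.1416×-0.98741×-0.74560 + 0.15816×0.66639×0.00000 = 2.312886 + 0.000000 = 2.312886.
Q̄ = (S_0/π) × [bracket] = (1519/π) × 2.312886 = 1118.3 W/m².
— Configuration B (ϕ=-41.5°):
cos h₀ = −tan(-41.5°) tan(-48.211°) = -0.9899, h₀ = 2.9992 rad.
Bracket: h₀ sin ϕ sin δ + cos ϕ cos δ sin h₀ = 2.9992×-0.66262×-0.74560 + 0.74896×0.66639×0.14191 = 1.481753 + 0.070827 = 1.552580.
Q̄ = (S_0/π) × [bracket] = (1519/π) × 1.552580 = 750.69 W/m².
Ratio Q̄_A / Q̄_B = 1118.3 / 750.69 = 1.490.

Q̄_A / Q̄_B ≈ 1.49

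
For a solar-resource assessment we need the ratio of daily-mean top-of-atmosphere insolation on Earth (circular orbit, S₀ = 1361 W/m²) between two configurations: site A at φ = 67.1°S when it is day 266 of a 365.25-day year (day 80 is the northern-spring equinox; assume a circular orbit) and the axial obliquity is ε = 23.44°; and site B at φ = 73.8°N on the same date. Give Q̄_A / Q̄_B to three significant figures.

Q̄_A / Q̄_B ≈ 1.73

— Configuration A (φ=-67.1°):
Solar longitude: λ_s = 360° × (266 − 80)/365.25 = 183.326°.
sin δ = sin 23.44° × sin 183.326° = -0.02308, so δ = -1.323°.
cos H₀ = −tan(-67.1°) tan(-1.323°) = -0.0547, H₀ = 1.6255 rad.
Bracket: H₀ sin φ sin δ + cos φ cos δ sin H₀ = 1.6255×-0.92119×-0.02308 + 0.38912×0.99973×0.99851 = 0.034560 + 0.388435 = 0.422995.
Q̄ = (S₀/π) × [bracket] = (1361/π) × 0.422995 = 183.25 W/m².
— Configuration B (φ=+73.8°):
cos H₀ = −tan(+73.8°) tan(-1.323°) = 0.0795, H₀ = 1.4912 rad.
Bracket: H₀ sin φ sin δ + cos φ cos δ sin H₀ = 1.4912×0.96029×-0.02308 + 0.27899×0.99973×0.99684 = -0.033050 + 0.278033 = 0.244983.
Q̄ = (S₀/π) × [bracket] = (1361/π) × 0.244983 = 106.13 W/m².
Ratio Q̄_A / Q̄_B = 183.25 / 106.13 = 1.727.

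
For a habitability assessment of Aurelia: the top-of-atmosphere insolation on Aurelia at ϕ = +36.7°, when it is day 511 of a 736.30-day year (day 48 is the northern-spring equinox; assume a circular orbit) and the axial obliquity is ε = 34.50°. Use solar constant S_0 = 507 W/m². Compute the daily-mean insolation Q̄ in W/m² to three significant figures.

Solar longitude: L_s = 360° × (511 − 48)/736.30 = 226.375°.
sin δ = sin 34.50° × sin 226.375° = -0.41001, so δ = -24.205°.
cos h₀ = −tan(+36.7°) tan(-24.205°) = 0.3351, h₀ = 1.2291 rad.
Bracket: h₀ sin ϕ sin δ + cos ϕ cos δ sin h₀ = 1.2291×0.59763×-0.41001 + 0.80178×0.91208×0.94219 = -0.301172 + 0.689012 = 0.387840.
Q̄ = (S_0/π) × [bracket] = (507/π) × 0.387840 = 62.59 W/m².

Q̄ ≈ 62.6 W/m²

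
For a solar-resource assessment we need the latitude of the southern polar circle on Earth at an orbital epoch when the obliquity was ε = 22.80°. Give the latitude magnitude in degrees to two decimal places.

The polar circle is the lowest latitude that experiences at least one full rotation of continuous darkness at the northern-summer solstice; it lies at |ϕ| = 90° − ε = 90° − 22.80° = 67.20°.

67.20°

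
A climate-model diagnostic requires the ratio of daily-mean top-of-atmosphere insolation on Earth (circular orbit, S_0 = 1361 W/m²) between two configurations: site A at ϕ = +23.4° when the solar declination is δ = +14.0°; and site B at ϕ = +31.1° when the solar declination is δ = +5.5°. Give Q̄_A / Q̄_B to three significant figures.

— Configuration A (ϕ=+23.4°):
cos h₀ = −tan(+23.4°) tan(+14.000°) = -0.1079, h₀ = 1.6789 rad.
Bracket: h₀ sin ϕ sin δ + cos ϕ cos δ sin h₀ = 1.6789×0.39715×0.24192 + 0.91775×0.97030×0.99416 = 0.161306 + 0.885292 = 1.046598.
Q̄ = (S_0/π) × [bracket] = (1361/π) × 1.046598 = 453.41 W/m².
— Configuration B (ϕ=+31.1°):
cos h₀ = −tan(+31.1°) tan(+5.500°) = -0.0581, h₀ = 1.6289 rad.
Bracket: h₀ sin ϕ sin δ + cos ϕ cos δ sin h₀ = 1.6289×0.51653×0.09585 + 0.85627×0.99540×0.99831 = 0.080646 + 0.850891 = 0.931537.
Q̄ = (S_0/π) × [bracket] = (1361/π) × 0.931537 = 403.56 W/m².
Ratio Q̄_A / Q̄_B = 453.41 / 403.56 = 1.124.

Q̄_A / Q̄_B ≈ 1.12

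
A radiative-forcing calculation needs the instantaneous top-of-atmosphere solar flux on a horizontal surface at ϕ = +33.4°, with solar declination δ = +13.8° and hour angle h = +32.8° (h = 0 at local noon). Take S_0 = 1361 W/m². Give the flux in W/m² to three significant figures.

cos θ_z = sin ϕ sin δ + cos ϕ cos δ cos h = 0.131308 + 0.681489 = 0.812797.
Flux = S_0 · cos θ_z = 1361 × 0.812797 = 1106 W/m².

1.11e+03 W/m²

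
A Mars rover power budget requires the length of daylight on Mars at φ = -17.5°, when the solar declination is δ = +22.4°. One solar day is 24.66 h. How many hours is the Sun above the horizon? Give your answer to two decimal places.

11.31 h

cos H₀ = −tan φ · tan δ = −tan(-17.5°) × tan(+22.400°) = 0.1300, so H₀ = 1.4405 rad = 82.53°.
Daylight = 2H₀/(2π) × 24.66 h = (1.4405/π) × 24.66 = 11.31 h.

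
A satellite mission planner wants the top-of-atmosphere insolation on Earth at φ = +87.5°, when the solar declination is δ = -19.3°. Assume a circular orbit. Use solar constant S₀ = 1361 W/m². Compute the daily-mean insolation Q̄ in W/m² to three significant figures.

cos H₀ = −tan(+87.5°) tan(-19.300°) = 8.0208 ≥ 1 ⇒ polar night, H₀ = 0 and Q̄ = 0.

Q̄ ≈ 0.00 W/m²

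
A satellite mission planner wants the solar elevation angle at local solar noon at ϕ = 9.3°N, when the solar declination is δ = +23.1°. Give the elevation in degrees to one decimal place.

76.2°

At local noon the hour angle is zero, so the zenith angle equals |ϕ − δ| = |+9.3° − (+23.100°)| = 13.800°.
Elevation = 90° − 13.800° = 76.2°.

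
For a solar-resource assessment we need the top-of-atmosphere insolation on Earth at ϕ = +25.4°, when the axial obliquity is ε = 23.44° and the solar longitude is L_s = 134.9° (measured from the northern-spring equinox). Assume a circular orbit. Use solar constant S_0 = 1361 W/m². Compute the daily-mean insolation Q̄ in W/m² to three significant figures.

Q̄ ≈ 461 W/m²

Solar declination: sin δ = sin ε · sin L_s = sin 23.44° × sin 134.9° = 0.28177, so δ = +16.366°.
cos h₀ = −tan(+25.4°) tan(+16.366°) = -0.1394, h₀ = 1.7107 rad.
Bracket: h₀ sin ϕ sin δ + cos ϕ cos δ sin h₀ = 1.7107×0.42894×0.28177 + 0.90334×0.95948×0.99023 = 0.206759 + 0.858269 = 1.065028.
Q̄ = (S_0/π) × [bracket] = (1361/π) × 1.065028 = 461.4 W/m².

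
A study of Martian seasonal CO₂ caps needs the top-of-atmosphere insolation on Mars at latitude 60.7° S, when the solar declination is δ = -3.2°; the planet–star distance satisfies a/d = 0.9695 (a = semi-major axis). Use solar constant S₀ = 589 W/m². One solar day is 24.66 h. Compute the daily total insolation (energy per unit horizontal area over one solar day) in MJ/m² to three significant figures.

cos H₀ = −tan(-60.7°) tan(-3.200°) = -0.0996, H₀ = 1.6706 rad.
Bracket: H₀ sin φ sin δ + cos φ cos δ sin H₀ = 1.6706×-0.87207×-0.05582 + 0.48938×0.99844×0.99502 = 0.081323 + 0.486183 = 0.567506.
Inverse-square distance factor (a/d)² = 0.9695² = 0.939930.
Q̄ = (S₀/π) × 0.939930 × [bracket] = (589/π) × 0.939930 × 0.567506 = 100.01 W/m².
Daily total = Q̄ × 24.66 h × 3600 s/h = 100.01 × 24.66 × 3600 / 10⁶ = 8.878 MJ/m².

8.88 MJ/m²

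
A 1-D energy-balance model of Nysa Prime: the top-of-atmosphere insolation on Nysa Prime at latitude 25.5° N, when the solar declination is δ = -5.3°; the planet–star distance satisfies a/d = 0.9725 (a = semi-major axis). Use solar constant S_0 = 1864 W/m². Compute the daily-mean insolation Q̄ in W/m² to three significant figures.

Q̄ ≈ 470 W/m²

cos h₀ = −tan(+25.5°) tan(-5.300°) = 0.0442, h₀ = 1.5265 rad.
Bracket: h₀ sin ϕ sin δ + cos ϕ cos δ sin h₀ = 1.5265×0.43051×-0.09237 + 0.90259×0.99572×0.99902 = -0.060703 + 0.897846 = 0.837143.
Inverse-square distance factor (a/d)² = 0.9725² = 0.945756.
Q̄ = (S_0/π) × 0.945756 × [bracket] = (1864/π) × 0.945756 × 0.837143 = 469.8 W/m².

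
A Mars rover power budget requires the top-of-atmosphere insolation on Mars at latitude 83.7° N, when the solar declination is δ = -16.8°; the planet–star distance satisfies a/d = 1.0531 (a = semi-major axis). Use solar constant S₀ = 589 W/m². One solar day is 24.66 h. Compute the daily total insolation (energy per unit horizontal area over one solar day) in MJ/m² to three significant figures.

0.00 MJ/m²

cos H₀ = −tan(+83.7°) tan(-16.800°) = 2.7347 ≥ 1 ⇒ polar night, H₀ = 0 and Q̄ = 0.
Inverse-square distance factor (a/d)² = 1.0531² = 1.109020.
Daily total = Q̄ × 24.66 h × 3600 s/h = 0.00 MJ/m².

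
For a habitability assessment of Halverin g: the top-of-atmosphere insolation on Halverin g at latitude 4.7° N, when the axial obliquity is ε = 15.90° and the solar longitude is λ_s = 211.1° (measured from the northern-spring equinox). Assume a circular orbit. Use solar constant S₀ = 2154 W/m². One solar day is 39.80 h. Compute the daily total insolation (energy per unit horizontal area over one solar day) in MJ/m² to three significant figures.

95.1 MJ/m²

Solar declination: sin δ = sin ε · sin λ_s = sin 15.90° × sin 211.1° = -0.14151, so δ = -8.135°.
cos H₀ = −tan(+4.7°) tan(-8.135°) = 0.0118, H₀ = 1.5590 rad.
Bracket: H₀ sin φ sin δ + cos φ cos δ sin H₀ = 1.5590×0.08194×-0.14151 + 0.99664×0.98994×0.99993 = -0.018077 + 0.986545 = 0.968468.
Q̄ = (S₀/π) × [bracket] = (2154/π) × 0.968468 = 664.02 W/m².
Daily total = Q̄ × 39.80 h × 3600 s/h = 664.02 × 39.80 × 3600 / 10⁶ = 95.14 MJ/m².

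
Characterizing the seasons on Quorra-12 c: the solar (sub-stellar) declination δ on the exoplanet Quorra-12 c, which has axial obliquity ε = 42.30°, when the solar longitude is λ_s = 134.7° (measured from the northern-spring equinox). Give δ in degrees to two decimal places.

sin δ = sin ε · sin λ_s = sin 42.30° × sin 134.7° = 0.478377.
δ = arcsin(0.478377) = +28.58°.

δ = +28.58°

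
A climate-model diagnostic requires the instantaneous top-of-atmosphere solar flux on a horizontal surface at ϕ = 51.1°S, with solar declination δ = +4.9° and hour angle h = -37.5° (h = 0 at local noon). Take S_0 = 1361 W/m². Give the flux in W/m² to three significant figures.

585 W/m²

cos θ_z = sin ϕ sin δ + cos ϕ cos δ cos h = -0.066475 + 0.496376 = 0.429901.
Flux = S_0 · cos θ_z = 1361 × 0.429901 = 585.1 W/m².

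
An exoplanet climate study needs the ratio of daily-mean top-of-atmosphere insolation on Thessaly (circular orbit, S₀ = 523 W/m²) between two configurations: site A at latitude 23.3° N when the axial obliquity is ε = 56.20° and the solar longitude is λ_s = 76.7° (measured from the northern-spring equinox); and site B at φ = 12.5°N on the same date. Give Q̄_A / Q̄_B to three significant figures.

— Configuration A (φ=+23.3°):
Solar declination: sin δ = sin ε · sin λ_s = sin 56.20° × sin 76.7° = 0.80870, so δ = +53.969°.
cos H₀ = −tan(+23.3°) tan(+53.969°) = -0.5921, H₀ = 2.2044 rad.
Bracket: H₀ sin φ sin δ + cos φ cos δ sin H₀ = 2.2044×0.39555×0.80870 + 0.91845×0.58823×0.80588 = 0.705146 + 0.435385 = 1.140531.
Q̄ = (S₀/π) × [bracket] = (523/π) × 1.140531 = 189.87 W/m².
— Configuration B (φ=+12.5°):
cos H₀ = −tan(+12.5°) tan(+53.969°) = -0.3048, H₀ = 1.8805 rad.
Bracket: H₀ sin φ sin δ + cos φ cos δ sin H₀ = 1.8805×0.21644×0.80870 + 0.97630×0.58823×0.95242 = 0.329153 + 0.546964 = 0.876117.
Q̄ = (S₀/π) × [bracket] = (523/π) × 0.876117 = 145.85 W/m².
Ratio Q̄_A / Q̄_B = 189.87 / 145.85 = 1.302.

Q̄_A / Q̄_B ≈ 1.30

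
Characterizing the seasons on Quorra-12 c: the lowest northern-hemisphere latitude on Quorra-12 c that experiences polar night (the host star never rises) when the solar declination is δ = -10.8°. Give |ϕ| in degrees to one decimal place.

|ϕ| = 79.2°

Polar night requires cos h₀ = −tan ϕ tan δ ≥ 1, i.e. tan ϕ tan δ ≤ −1.
The boundary is |tan ϕ| · |tan δ| = 1, so |ϕ| = 90° − |δ| = 90° − 10.8° = 79.2° in the northern hemisphere.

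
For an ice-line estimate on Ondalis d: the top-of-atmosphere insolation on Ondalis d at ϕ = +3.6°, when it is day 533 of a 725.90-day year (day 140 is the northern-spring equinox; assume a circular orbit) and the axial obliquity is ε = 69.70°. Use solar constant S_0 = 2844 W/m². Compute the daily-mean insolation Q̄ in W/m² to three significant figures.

Q̄ ≈ 855 W/m²

Solar longitude: L_s = 360° × (533 − 140)/725.90 = 194.903°.
sin δ = sin 69.70° × sin 194.903° = -0.24121, so δ = -13.958°.
cos h₀ = −tan(+3.6°) tan(-13.958°) = 0.0156, h₀ = 1.5552 rad.
Bracket: h₀ sin ϕ sin δ + cos ϕ cos δ sin h₀ = 1.5552×0.06279×-0.24121 + 0.99803×0.97047×0.99988 = -0.023554 + 0.968442 = 0.944888.
Q̄ = (S_0/π) × [bracket] = (2844/π) × 0.944888 = 855.4 W/m².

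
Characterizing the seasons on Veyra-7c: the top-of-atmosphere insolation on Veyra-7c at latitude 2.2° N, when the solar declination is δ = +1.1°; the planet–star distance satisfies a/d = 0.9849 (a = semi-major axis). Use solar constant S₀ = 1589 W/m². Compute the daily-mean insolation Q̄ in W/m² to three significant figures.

Q̄ ≈ 491 W/m²

cos H₀ = −tan(+2.2°) tan(+1.100°) = -0.0007, H₀ = 1.5715 rad.
Bracket: H₀ sin φ sin δ + cos φ cos δ sin H₀ = 1.5715×0.03839×0.01920 + 0.99926×0.99982×1.00000 = 0.001158 + 0.999080 = 1.000238.
Inverse-square distance factor (a/d)² = 0.9849² = 0.970028.
Q̄ = (S₀/π) × 0.970028 × [bracket] = (1589/π) × 0.970028 × 1.000238 = 490.8 W/m².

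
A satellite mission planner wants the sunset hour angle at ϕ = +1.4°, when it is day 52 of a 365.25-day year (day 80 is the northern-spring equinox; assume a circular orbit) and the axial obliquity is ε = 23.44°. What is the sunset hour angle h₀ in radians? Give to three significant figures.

Solar longitude: L_s = 360° × (52 − 80)/365.25 = -27.598°, i.e. -27.598° + 360° = 332.402°.
sin δ = sin 23.44° × sin 332.402° = -0.18428, so δ = -10.619°.
cos h₀ = −tan ϕ · tan δ = −tan(+1.4°) × tan(-10.619°) = 0.0046, so h₀ = 1.5662 rad = 89.74°.

h₀ = 1.57 rad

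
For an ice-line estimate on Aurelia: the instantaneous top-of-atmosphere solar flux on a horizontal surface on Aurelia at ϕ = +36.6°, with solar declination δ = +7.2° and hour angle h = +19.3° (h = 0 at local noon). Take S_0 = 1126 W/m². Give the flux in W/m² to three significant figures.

931 W/m²

cos θ_z = sin ϕ sin δ + cos ϕ cos δ cos h = 0.074727 + 0.751725 = 0.826452.
Flux = S_0 · cos θ_z = 1126 × 0.826452 = 930.6 W/m².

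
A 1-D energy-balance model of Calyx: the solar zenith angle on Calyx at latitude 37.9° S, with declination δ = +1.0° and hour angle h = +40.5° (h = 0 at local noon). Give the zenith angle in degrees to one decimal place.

θ_z = 53.9°

cos θ_z = sin ϕ sin δ + cos ϕ cos δ cos h = -0.010721 + 0.599933 = 0.589212.
θ_z = arccos(0.589212) = 53.9°.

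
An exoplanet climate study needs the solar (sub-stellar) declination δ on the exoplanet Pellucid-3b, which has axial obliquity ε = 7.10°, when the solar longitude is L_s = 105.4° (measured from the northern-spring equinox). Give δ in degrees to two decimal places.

δ = +6.84°

sin δ = sin ε · sin L_s = sin 7.10° × sin 105.4° = 0.119164.
δ = arcsin(0.119164) = +6.84°.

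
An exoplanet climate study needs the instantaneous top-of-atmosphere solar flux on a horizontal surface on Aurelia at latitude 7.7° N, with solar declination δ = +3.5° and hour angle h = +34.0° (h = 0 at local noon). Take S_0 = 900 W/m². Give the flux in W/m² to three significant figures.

745 W/m²

cos θ_z = sin ϕ sin δ + cos ϕ cos δ cos h = 0.008180 + 0.820030 = 0.828210.
Flux = S_0 · cos θ_z = 900 × 0.828210 = 745.4 W/m².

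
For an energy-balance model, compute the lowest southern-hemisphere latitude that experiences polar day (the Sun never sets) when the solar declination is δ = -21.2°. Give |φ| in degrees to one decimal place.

|φ| = 68.8°

Polar day requires cos H₀ = −tan φ tan δ ≤ −1, i.e. tan φ tan δ ≥ 1.
The boundary is |tan φ| · |tan δ| = 1, so |φ| = 90° − |δ| = 90° − 21.2° = 68.8° in the southern hemisphere.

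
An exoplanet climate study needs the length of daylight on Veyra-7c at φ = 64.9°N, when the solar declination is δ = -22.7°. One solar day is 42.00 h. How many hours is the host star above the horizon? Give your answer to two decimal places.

cos H₀ = −tan φ · tan δ = −tan(+64.9°) × tan(-22.700°) = 0.8930, so H₀ = 0.4668 rad = 26.75°.
Daylight = 2H₀/(2π) × 42.00 h = (0.4668/π) × 42.00 = 6.24 h.

6.24 h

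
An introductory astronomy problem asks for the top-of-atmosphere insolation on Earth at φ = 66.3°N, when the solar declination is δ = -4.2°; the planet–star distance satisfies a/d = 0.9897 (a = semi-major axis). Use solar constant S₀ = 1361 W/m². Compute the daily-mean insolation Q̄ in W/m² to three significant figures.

Q̄ ≈ 128 W/m²

cos H₀ = −tan(+66.3°) tan(-4.200°) = 0.1673, H₀ = 1.4027 rad.
Bracket: H₀ sin φ sin δ + cos φ cos δ sin H₀ = 1.4027×0.91566×-0.07324 + 0.40195×0.99731×0.98591 = -0.094069 + 0.395221 = 0.301152.
Inverse-square distance factor (a/d)² = 0.9897² = 0.979506.
Q̄ = (S₀/π) × 0.979506 × [bracket] = (1361/π) × 0.979506 × 0.301152 = 127.8 W/m².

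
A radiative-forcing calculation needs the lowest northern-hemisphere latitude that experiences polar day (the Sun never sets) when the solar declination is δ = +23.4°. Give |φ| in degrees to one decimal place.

|φ| = 66.6°

Polar day requires cos H₀ = −tan φ tan δ ≤ −1, i.e. tan φ tan δ ≥ 1.
The boundary is |tan φ| · |tan δ| = 1, so |φ| = 90° − |δ| = 90° − 23.4° = 66.6° in the northern hemisphere.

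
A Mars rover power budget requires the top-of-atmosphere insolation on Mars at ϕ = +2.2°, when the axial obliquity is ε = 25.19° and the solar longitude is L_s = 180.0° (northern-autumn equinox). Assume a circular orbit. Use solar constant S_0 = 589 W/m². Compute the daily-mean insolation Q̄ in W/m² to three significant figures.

Q̄ ≈ 187 W/m²

Solar declination: sin δ = sin ε · sin L_s = sin 25.19° × sin 180.0° = 0.00000, so δ = +0.000°.
cos h₀ = −tan(+2.2°) tan(+0.000°) = -0.0000, h₀ = 1.5708 rad.
Bracket: h₀ sin ϕ sin δ + cos ϕ cos δ sin h₀ = 1.5708×0.03839×0.00000 + 0.99926×1.00000×1.00000 = 0.000000 + 0.999260 = 0.999260.
Q̄ = (S_0/π) × [bracket] = (589/π) × 0.999260 = 187.3 W/m².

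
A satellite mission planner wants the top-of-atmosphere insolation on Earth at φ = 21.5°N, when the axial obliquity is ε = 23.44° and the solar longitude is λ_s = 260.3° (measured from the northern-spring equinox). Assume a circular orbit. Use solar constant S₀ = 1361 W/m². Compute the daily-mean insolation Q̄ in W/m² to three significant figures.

Solar declination: sin δ = sin ε · sin λ_s = sin 23.44° × sin 260.3° = -0.39210, so δ = -23.085°.
cos H₀ = −tan(+21.5°) tan(-23.085°) = 0.1679, H₀ = 1.4021 rad.
Bracket: H₀ sin φ sin δ + cos φ cos δ sin H₀ = 1.4021×0.36650×-0.39210 + 0.93042×0.91992×0.98580 = -0.201488 + 0.843758 = 0.642270.
Q̄ = (S₀/π) × [bracket] = (1361/π) × 0.642270 = 278.2 W/m².

Q̄ ≈ 278 W/m²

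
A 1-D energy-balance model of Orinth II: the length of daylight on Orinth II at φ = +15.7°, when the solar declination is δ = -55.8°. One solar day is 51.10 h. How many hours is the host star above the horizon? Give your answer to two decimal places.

cos H₀ = −tan φ · tan δ = −tan(+15.7°) × tan(-55.800°) = 0.4136, so H₀ = 1.1444 rad = 65.57°.
Daylight = 2H₀/(2π) × 51.10 h = (1.1444/π) × 51.10 = 18.61 h.

18.61 h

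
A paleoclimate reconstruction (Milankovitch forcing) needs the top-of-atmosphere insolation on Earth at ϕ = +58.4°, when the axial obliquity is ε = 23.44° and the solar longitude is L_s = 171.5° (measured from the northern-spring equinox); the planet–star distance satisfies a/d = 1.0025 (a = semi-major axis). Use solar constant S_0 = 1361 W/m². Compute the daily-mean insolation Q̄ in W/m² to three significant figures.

Solar declination: sin δ = sin ε · sin L_s = sin 23.44° × sin 171.5° = 0.05880, so δ = +3.371°.
cos h₀ = −tan(+58.4°) tan(+3.371°) = -0.0957, h₀ = 1.6667 rad.
Bracket: h₀ sin ϕ sin δ + cos ϕ cos δ sin h₀ = 1.6667×0.85173×0.05880 + 0.52399×0.99827×0.99541 = 0.083471 + 0.520683 = 0.604154.
Inverse-square distance factor (a/d)² = 1.0025² = 1.005006.
Q̄ = (S_0/π) × 1.005006 × [bracket] = (1361/π) × 1.005006 × 0.604154 = 263.0 W/m².

Q̄ ≈ 263 W/m²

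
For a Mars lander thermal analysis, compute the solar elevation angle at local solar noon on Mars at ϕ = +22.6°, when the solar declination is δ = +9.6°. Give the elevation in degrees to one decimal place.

77.0°

At local noon the hour angle is zero, so the zenith angle equals |ϕ − δ| = |+22.6° − (+9.600°)| = 13.000°.
Elevation = 90° − 13.000° = 77.0°.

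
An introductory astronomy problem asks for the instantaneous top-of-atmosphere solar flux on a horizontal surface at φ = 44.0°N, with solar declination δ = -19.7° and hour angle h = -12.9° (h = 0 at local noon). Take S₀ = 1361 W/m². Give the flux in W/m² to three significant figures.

cos θ_z = sin φ sin δ + cos φ cos δ cos h = -0.234166 + 0.660145 = 0.425979.
Flux = S₀ · cos θ_z = 1361 × 0.425979 = 579.8 W/m².

580 W/m²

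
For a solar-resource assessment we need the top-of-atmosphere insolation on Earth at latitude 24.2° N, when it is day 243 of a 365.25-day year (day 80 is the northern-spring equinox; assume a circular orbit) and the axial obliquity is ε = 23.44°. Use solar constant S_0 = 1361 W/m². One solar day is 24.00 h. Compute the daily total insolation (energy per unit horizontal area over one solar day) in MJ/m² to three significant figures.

37.1 MJ/m²

Solar longitude: L_s = 360° × (243 − 80)/365.25 = 160.657°.
sin δ = sin 23.44° × sin 160.657° = 0.13176, so δ = +7.571°.
cos h₀ = −tan(+24.2°) tan(+7.571°) = -0.0597, h₀ = 1.6306 rad.
Bracket: h₀ sin ϕ sin δ + cos ϕ cos δ sin h₀ = 1.6306×0.40992×0.13176 + 0.91212×0.99128×0.99821 = 0.088070 + 0.902548 = 0.990618.
Q̄ = (S_0/π) × [bracket] = (1361/π) × 0.990618 = 429.16 W/m².
Daily total = Q̄ × 24.00 h × 3600 s/h = 429.16 × 24.00 × 3600 / 10⁶ = 37.08 MJ/m².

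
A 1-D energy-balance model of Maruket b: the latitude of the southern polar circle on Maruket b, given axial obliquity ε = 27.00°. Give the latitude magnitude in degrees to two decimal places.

The polar circle is the lowest latitude that experiences at least one full rotation of continuous darkness at the northern-summer solstice; it lies at |ϕ| = 90° − ε = 90° − 27.00° = 63.00°.

63.00°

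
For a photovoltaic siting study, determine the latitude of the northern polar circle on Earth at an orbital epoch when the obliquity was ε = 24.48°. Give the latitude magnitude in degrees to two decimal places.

65.52°

The polar circle is the lowest latitude that experiences at least one full rotation of continuous daylight at the northern-summer solstice; it lies at |ϕ| = 90° − ε = 90° − 24.48° = 65.52°.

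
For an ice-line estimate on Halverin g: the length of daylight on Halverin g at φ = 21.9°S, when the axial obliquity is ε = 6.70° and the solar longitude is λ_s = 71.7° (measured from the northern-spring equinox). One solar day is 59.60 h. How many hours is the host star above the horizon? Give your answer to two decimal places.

28.95 h

Solar declination: sin δ = sin ε · sin λ_s = sin 6.70° × sin 71.7° = 0.11077, so δ = +6.360°.
cos H₀ = −tan φ · tan δ = −tan(-21.9°) × tan(+6.360°) = 0.0448, so H₀ = 1.5260 rad = 87.43°.
Daylight = 2H₀/(2π) × 59.60 h = (1.5260/π) × 59.60 = 28.95 h.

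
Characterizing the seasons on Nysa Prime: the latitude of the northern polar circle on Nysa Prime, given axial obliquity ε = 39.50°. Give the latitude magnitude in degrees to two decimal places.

50.50°

The polar circle is the lowest latitude that experiences at least one full rotation of continuous daylight at the northern-summer solstice; it lies at |φ| = 90° − ε = 90° − 39.50° = 50.50°.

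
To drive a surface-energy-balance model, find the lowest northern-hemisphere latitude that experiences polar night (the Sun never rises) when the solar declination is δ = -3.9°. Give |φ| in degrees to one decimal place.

Polar night requires cos H₀ = −tan φ tan δ ≥ 1, i.e. tan φ tan δ ≤ −1.
The boundary is |tan φ| · |tan δ| = 1, so |φ| = 90° − |δ| = 90° − 3.9° = 86.1° in the northern hemisphere.

|φ| = 86.1°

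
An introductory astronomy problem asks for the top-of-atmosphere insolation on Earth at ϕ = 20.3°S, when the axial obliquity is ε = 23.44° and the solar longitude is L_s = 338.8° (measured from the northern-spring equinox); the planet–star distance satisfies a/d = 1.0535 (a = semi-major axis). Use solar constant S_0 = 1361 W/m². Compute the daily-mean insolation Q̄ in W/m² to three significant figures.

Q̄ ≈ 485 W/m²

Solar declination: sin δ = sin ε · sin L_s = sin 23.44° × sin 338.8° = -0.14385, so δ = -8.271°.
cos h₀ = −tan(-20.3°) tan(-8.271°) = -0.0538, h₀ = 1.6246 rad.
Bracket: h₀ sin ϕ sin δ + cos ϕ cos δ sin h₀ = 1.6246×-0.34694×-0.14385 + 0.93789×0.98960×0.99855 = 0.081079 + 0.926790 = 1.007869.
Inverse-square distance factor (a/d)² = 1.0535² = 1.109862.
Q̄ = (S_0/π) × 1.109862 × [bracket] = (1361/π) × 1.109862 × 1.007869 = 484.6 W/m².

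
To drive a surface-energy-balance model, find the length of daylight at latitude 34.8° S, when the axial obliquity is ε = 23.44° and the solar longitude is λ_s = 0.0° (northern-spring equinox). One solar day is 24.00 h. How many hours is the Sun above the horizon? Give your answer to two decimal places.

Solar declination: sin δ = sin ε · sin λ_s = sin 23.44° × sin 0.0° = 0.00000, so δ = +0.000°.
cos H₀ = −tan φ · tan δ = −tan(-34.8°) × tan(+0.000°) = 0.0000, so H₀ = 1.5708 rad = 90.00°.
Daylight = 2H₀/(2π) × 24.00 h = (1.5708/π) × 24.00 = 12.00 h.

12.00 h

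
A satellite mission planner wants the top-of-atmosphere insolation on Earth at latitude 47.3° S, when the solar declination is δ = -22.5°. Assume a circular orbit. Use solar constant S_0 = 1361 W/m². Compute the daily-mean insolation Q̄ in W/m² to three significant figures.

Q̄ ≈ 491 W/m²

cos h₀ = −tan(-47.3°) tan(-22.500°) = -0.4489, h₀ = 2.0363 rad.
Bracket: h₀ sin ϕ sin δ + cos ϕ cos δ sin h₀ = 2.0363×-0.73491×-0.38268 + 0.67816×0.92388×0.89359 = 0.572680 + 0.559869 = 1.132549.
Q̄ = (S_0/π) × [bracket] = (1361/π) × 1.132549 = 490.6 W/m².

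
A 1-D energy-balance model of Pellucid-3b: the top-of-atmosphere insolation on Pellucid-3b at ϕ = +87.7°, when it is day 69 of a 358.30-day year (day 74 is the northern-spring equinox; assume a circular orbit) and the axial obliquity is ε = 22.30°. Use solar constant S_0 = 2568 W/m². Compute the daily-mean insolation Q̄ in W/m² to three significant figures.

Q̄ ≈ 2.23 W/m²

Solar longitude: L_s = 360° × (69 − 74)/358.30 = -5.024°, i.e. -5.024° + 360° = 354.976°.
sin δ = sin 22.30° × sin 354.976° = -0.03323, so δ = -1.904°.
cos h₀ = −tan(+87.7°) tan(-1.904°) = 0.8278, h₀ = 0.5957 rad.
Bracket: h₀ sin ϕ sin δ + cos ϕ cos δ sin h₀ = 0.5957×0.99919×-0.03323 + 0.04013×0.99945×0.56107 = -0.019779 + 0.022503 = 0.002724.
Q̄ = (S_0/π) × [bracket] = (2568/π) × 0.002724 = 2.227 W/m².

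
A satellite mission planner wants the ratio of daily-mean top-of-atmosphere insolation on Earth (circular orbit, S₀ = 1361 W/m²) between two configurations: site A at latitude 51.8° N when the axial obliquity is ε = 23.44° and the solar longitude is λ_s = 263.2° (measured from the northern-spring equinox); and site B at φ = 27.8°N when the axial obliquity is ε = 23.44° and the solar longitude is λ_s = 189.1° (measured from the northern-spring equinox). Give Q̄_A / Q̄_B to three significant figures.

Q̄_A / Q̄_B ≈ 0.200

— Configuration A (φ=+51.8°):
Solar declination: sin δ = sin ε · sin λ_s = sin 23.44° × sin 263.2° = -0.39499, so δ = -23.265°.
cos H₀ = −tan(+51.8°) tan(-23.265°) = 0.5464, H₀ = 0.9928 rad.
Bracket: H₀ sin φ sin δ + cos φ cos δ sin H₀ = 0.9928×0.78586×-0.39499 + 0.61841×0.91869×0.83754 = -0.308172 + 0.475829 = 0.167657.
Q̄ = (S₀/π) × [bracket] = (1361/π) × 0.167657 = 72.632 W/m².
— Configuration B (φ=+27.8°):
Solar declination: sin δ = sin ε · sin λ_s = sin 23.44° × sin 189.1° = -0.06291, so δ = -3.607°.
cos H₀ = −tan(+27.8°) tan(-3.607°) = 0.0332, H₀ = 1.5376 rad.
Bracket: H₀ sin φ sin δ + cos φ cos δ sin H₀ = 1.5376×0.46639×-0.06291 + 0.88458×0.99802×0.99945 = -0.045114 + 0.882343 = 0.837229.
Q̄ = (S₀/π) × [bracket] = (1361/π) × 0.837229 = 362.70 W/m².
Ratio Q̄_A / Q̄_B = 72.632 / 362.70 = 0.2003.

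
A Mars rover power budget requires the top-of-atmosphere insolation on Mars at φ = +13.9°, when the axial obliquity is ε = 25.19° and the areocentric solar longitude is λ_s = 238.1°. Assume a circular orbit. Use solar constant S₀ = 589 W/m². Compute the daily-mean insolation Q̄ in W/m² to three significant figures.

sin δ = sin 25.19° × sin 238.1° = -0.36134, so δ = -21.183°.
cos H₀ = −tan(+13.9°) tan(-21.183°) = 0.0959, H₀ = 1.4747 rad.
Bracket: H₀ sin φ sin δ + cos φ cos δ sin H₀ = 1.4747×0.24023×-0.36134 + 0.97072×0.93243×0.99539 = -0.128011 + 0.900956 = 0.772945.
Q̄ = (S₀/π) × [bracket] = (589/π) × 0.772945 = 144.9 W/m².

Q̄ ≈ 145 W/m²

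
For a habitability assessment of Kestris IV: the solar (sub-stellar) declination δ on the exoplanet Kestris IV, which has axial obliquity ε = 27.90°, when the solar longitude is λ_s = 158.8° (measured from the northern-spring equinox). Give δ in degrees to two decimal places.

δ = +9.74°

sin δ = sin ε · sin λ_s = sin 27.90° × sin 158.8° = 0.169215.
δ = arcsin(0.169215) = +9.74°.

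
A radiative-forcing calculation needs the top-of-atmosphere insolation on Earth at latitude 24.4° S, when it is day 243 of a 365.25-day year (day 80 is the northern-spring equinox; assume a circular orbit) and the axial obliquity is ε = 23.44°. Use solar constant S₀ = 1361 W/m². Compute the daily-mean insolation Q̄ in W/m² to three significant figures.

Q̄ ≈ 355 W/m²

Solar longitude: λ_s = 360° × (243 − 80)/365.25 = 160.657°.
sin δ = sin 23.44° × sin 160.657° = 0.13176, so δ = +7.571°.
cos H₀ = −tan(-24.4°) tan(+7.571°) = 0.0603, H₀ = 1.5105 rad.
Bracket: H₀ sin φ sin δ + cos φ cos δ sin H₀ = 1.5105×-0.41310×0.13176 + 0.91068×0.99128×0.99818 = -0.082217 + 0.901096 = 0.818879.
Q̄ = (S₀/π) × [bracket] = (1361/π) × 0.818879 = 354.8 W/m².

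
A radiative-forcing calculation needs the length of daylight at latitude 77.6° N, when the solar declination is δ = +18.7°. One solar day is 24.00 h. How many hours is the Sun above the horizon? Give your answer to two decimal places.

24.00 h

Sunrise equation: cos h₀ = −tan ϕ · tan δ = -1.5395 ≤ −1, so the Sun never sets (polar day) and h₀ = π.
Daylight = 2h₀/(2π) × 24.00 h = (3.1416/π) × 24.00 = 24.00 h.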